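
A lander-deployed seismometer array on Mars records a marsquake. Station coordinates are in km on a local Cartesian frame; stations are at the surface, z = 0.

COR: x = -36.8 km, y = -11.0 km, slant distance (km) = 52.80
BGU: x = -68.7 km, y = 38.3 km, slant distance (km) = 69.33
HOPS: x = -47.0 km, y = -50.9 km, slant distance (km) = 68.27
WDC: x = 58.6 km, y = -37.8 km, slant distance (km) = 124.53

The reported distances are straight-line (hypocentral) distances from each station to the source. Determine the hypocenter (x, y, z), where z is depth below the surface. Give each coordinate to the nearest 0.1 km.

(-50.4, -5.3, 50.7)

Each station gives a sphere (x−x_i)² + (y−y_i)² + z² = d_i² (stations at z=0).
Subtracting the COR sphere from BGU and HOPS: z² cancels, leaving linear equations in x and y:
-63.8 x + 98.6 y = 2692.53
-20.4 x − 79.8 y = 1451.62
Solving: x ≈ -50.403, y ≈ -5.306 km (keep extra digits for the depth step; rounded: -50.4, -5.3).
Then from the COR sphere: z² = 52.80² − (x + 36.8)² − (y + 11.0)² with x = -50.403, y = -5.306, so z ≈ 50.699 ≈ 50.7 km.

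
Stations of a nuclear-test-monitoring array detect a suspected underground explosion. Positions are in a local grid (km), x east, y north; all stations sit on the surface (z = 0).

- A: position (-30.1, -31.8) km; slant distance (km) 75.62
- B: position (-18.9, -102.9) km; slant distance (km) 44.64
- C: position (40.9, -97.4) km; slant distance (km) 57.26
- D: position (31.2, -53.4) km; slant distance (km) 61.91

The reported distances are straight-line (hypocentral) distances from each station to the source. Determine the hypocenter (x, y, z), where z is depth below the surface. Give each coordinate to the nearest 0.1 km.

x ≈ -0.7 km, y ≈ -89.8 km, depth ≈ 38.6 km

Each station gives a sphere (x−x_i)² + (y−y_i)² + z² = d_i² (stations at z=0).
Subtracting the A sphere from B and C: z² cancels, leaving linear equations in x and y:
22.4 x − 142.2 y = 12754.02
142.0 x − 131.2 y = 11682.00
Solving: x ≈ -0.704, y ≈ -89.802 km (keep extra digits for the depth step; rounded: -0.7, -89.8).
Then from the A sphere: z² = 75.62² − (x + 30.1)² − (y + 31.8)² with x = -0.704, y = -89.802, so z ≈ 38.601 ≈ 38.6 km.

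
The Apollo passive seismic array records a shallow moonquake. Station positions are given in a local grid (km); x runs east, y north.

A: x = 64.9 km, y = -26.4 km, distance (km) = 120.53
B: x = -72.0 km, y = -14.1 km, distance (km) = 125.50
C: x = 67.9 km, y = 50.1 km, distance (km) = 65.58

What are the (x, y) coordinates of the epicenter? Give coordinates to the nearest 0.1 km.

Circle about each station: (x − 64.9)² + (y + 26.4)² = 120.53²; (x + 72.0)² + (y + 14.1)² = 125.50²; (x − 67.9)² + (y − 50.1)² = 65.58².
Subtracting the A equation from the B and C equations removes the quadratic terms:
-273.8 x + 24.6 y = -748.93
6.0 x + 153.0 y = 12438.19
Solving the 2×2 system: x ≈ 10.0, y ≈ 80.9 km.
Check against A (with the unrounded x, y): √((x − 64.9)²+(y + 26.4)²) = 120.53 ≈ 120.53 km. ✓

x ≈ 10.0 km, y ≈ 80.9 km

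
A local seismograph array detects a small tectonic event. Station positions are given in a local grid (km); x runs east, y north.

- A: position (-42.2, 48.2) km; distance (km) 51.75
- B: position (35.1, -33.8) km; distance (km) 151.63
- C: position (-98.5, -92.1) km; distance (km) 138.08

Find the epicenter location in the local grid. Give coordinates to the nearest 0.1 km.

Circle about each station: (x + 42.2)² + (y − 48.2)² = 51.75²; (x − 35.1)² + (y + 33.8)² = 151.63²; (x + 98.5)² + (y + 92.1)² = 138.08².
Subtracting the A equation from the B and C equations removes the quadratic terms:
154.6 x − 164.0 y = -22043.22
-112.6 x − 280.6 y = -2307.44
Solving the 2×2 system: x ≈ -93.9, y ≈ 45.9 km.
Check against A (with the unrounded x, y): √((x + 42.2)²+(y − 48.2)²) = 51.74 ≈ 51.75 km. ✓

(-93.9, 45.9)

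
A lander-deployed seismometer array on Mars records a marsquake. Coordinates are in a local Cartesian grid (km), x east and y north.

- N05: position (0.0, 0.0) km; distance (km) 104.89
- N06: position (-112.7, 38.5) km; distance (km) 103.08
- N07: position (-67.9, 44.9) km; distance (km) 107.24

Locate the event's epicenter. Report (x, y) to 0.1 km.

Circle about each station: x² + y² = 104.89²; (x + 112.7)² + (y − 38.5)² = 103.08²; (x + 67.9)² + (y − 44.9)² = 107.24².
Subtracting the N05 equation from the N06 and N07 equations removes the quadratic terms:
-225.4 x + 77.0 y = 14559.97
-135.8 x + 89.8 y = 6127.91
Solving the 2×2 system: x ≈ -85.4, y ≈ -60.9 km.

x ≈ -85.4 km, y ≈ -60.9 km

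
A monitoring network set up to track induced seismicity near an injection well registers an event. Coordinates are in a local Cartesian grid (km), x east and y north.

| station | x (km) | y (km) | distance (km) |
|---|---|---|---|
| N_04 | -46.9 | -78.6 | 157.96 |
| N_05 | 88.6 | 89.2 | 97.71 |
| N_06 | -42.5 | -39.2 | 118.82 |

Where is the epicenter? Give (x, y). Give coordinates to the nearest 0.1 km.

x ≈ -8.0 km, y ≈ 74.5 km

Circle about each station: (x + 46.9)² + (y + 78.6)² = 157.96²; (x − 88.6)² + (y − 89.2)² = 97.71²; (x + 42.5)² + (y + 39.2)² = 118.82².
Subtracting the N_04 equation from the N_05 and N_06 equations removes the quadratic terms:
271.0 x + 335.6 y = 22833.15
8.8 x + 78.8 y = 5798.49
Solving the 2×2 system: x ≈ -8.0, y ≈ 74.5 km.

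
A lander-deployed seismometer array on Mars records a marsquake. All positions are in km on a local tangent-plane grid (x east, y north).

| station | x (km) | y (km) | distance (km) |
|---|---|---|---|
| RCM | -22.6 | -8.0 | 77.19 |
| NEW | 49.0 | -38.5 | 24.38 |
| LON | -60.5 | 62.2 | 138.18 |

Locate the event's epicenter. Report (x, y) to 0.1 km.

x ≈ 54.3 km, y ≈ -14.7 km

Circle about each station: (x + 22.6)² + (y + 8.0)² = 77.19²; (x − 49.0)² + (y + 38.5)² = 24.38²; (x + 60.5)² + (y − 62.2)² = 138.18².
Subtracting the RCM equation from the NEW and LON equations removes the quadratic terms:
143.2 x − 61.0 y = 8672.40
-75.8 x + 140.4 y = -6181.09
Solving the 2×2 system: x ≈ 54.3, y ≈ -14.7 km.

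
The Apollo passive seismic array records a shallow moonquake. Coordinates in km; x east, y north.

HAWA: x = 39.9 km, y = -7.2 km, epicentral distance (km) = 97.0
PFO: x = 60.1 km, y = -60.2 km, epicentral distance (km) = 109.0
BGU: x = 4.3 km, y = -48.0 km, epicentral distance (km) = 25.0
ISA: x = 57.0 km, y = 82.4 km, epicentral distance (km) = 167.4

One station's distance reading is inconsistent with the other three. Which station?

Solve using three stations at a time. Using HAWA, PFO, ISA (subtract circle equations pairwise → linear system) gives (x, y) ≈ (-48.2, -47.8).
Distances from that point to each station vs reported:
  HAWA: calculated 97.0 vs reported 97.0 → residual 0.0 km
  PFO: calculated 109.0 vs reported 109.0 → residual 0.0 km
  BGU: calculated 52.5 vs reported 25.0 → residual 27.5 km
  ISA: calculated 167.4 vs reported 167.4 → residual 0.0 km
HAWA, PFO, ISA are mutually consistent (residuals ≈ 0); BGU is off by 27.5 km.

BGU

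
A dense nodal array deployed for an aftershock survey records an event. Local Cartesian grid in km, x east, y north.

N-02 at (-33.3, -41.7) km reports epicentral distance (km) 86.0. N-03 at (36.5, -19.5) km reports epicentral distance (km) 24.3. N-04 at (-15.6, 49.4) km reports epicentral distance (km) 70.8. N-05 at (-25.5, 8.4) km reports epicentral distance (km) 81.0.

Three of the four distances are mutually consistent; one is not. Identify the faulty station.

Solve using three stations at a time. Using N-02, N-03, N-04 (subtract circle equations pairwise → linear system) gives (x, y) ≈ (39.2, 4.6).
Distances from that point to each station vs reported:
  N-02: calculated 86.0 vs reported 86.0 → residual 0.0 km
  N-03: calculated 24.2 vs reported 24.3 → residual 0.1 km
  N-04: calculated 70.8 vs reported 70.8 → residual 0.0 km
  N-05: calculated 64.8 vs reported 81.0 → residual 16.2 km
N-02, N-03, N-04 are mutually consistent (residuals ≈ 0); N-05 is off by 16.2 km.

N-05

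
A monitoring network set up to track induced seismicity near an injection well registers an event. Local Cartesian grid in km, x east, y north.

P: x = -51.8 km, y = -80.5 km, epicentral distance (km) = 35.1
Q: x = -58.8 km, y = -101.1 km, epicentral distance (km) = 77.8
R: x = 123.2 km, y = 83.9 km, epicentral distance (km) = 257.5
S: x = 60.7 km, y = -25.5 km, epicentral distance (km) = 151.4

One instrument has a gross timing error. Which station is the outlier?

Solve using three stations at a time. Using P, R, S (subtract circle equations pairwise → linear system) gives (x, y) ≈ (-84.5, -68.3).
Distances from that point to each station vs reported:
  P: calculated 34.9 vs reported 35.1 → residual 0.2 km
  Q: calculated 41.7 vs reported 77.8 → residual 36.1 km
  R: calculated 257.5 vs reported 257.5 → residual 0.0 km
  S: calculated 151.3 vs reported 151.4 → residual 0.1 km
P, R, S are mutually consistent (residuals ≈ 0); Q is off by 36.1 km.

Q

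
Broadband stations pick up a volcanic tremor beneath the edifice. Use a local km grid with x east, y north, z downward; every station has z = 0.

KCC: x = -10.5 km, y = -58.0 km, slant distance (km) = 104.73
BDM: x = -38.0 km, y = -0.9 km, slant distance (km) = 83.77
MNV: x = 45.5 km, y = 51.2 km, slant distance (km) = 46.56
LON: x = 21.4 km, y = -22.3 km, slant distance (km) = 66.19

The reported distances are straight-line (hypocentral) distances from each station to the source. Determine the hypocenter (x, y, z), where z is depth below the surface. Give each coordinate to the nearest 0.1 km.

Each station gives a sphere (x−x_i)² + (y−y_i)² + z² = d_i² (stations at z=0).
Subtracting the KCC sphere from BDM and MNV: z² cancels, leaving linear equations in x and y:
-55.0 x + 114.2 y = 1921.52
112.0 x + 218.4 y = 10017.98
Solving: x ≈ 29.207, y ≈ 30.892 km (keep extra digits for the depth step; rounded: 29.2, 30.9).
Then from the KCC sphere: z² = 104.73² − (x + 10.5)² − (y + 58.0)² with x = 29.207, y = 30.892, so z ≈ 38.600 ≈ 38.6 km.
Check against LON (with the unrounded solution): distance 66.18 ≈ 66.19 km. ✓

(29.2, 30.9, 38.6)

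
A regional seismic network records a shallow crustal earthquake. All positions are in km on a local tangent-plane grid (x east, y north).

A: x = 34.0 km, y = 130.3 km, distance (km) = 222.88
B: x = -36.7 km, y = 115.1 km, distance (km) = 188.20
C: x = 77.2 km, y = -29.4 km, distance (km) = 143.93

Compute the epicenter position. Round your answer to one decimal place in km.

Circle about each station: (x − 34.0)² + (y − 130.3)² = 222.88²; (x + 36.7)² + (y − 115.1)² = 188.20²; (x − 77.2)² + (y + 29.4)² = 143.93².
Subtracting the A equation from the B and C equations removes the quadratic terms:
-141.4 x − 30.4 y = 10717.06
86.4 x − 319.4 y = 17649.76
Solving the 2×2 system: x ≈ -60.4, y ≈ -71.6 km.

-60.4 km east, -71.6 km north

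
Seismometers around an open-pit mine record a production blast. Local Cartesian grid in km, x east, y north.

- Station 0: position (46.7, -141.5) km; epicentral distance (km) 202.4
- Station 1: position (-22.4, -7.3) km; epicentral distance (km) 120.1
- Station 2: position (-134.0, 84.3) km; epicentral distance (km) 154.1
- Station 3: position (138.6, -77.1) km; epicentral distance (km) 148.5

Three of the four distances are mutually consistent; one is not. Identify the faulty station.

Station 2

Solve using three stations at a time. Using Station 0, Station 1, Station 3 (subtract circle equations pairwise → linear system) gives (x, y) ≈ (78.0, 58.4).
Distances from that point to each station vs reported:
  Station 0: calculated 202.3 vs reported 202.4 → residual 0.1 km
  Station 1: calculated 120.0 vs reported 120.1 → residual 0.1 km
  Station 2: calculated 213.6 vs reported 154.1 → residual 59.5 km
  Station 3: calculated 148.4 vs reported 148.5 → residual 0.1 km
Station 0, Station 1, Station 3 are mutually consistent (residuals ≈ 0); Station 2 is off by 59.5 km.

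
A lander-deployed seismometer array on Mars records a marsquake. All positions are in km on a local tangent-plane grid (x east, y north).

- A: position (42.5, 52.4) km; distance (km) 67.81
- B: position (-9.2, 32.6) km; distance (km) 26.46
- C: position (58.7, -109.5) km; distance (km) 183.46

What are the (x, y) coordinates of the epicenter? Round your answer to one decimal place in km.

x ≈ -25.3 km, y ≈ 53.6 km

Circle about each station: (x − 42.5)² + (y − 52.4)² = 67.81²; (x + 9.2)² + (y − 32.6)² = 26.46²; (x − 58.7)² + (y + 109.5)² = 183.46².
Subtracting the A equation from the B and C equations removes the quadratic terms:
-103.4 x − 39.6 y = 493.45
32.4 x − 323.8 y = -18175.45
Solving the 2×2 system: x ≈ -25.3, y ≈ 53.6 km.
Check against A (with the unrounded x, y): √((x − 42.5)²+(y − 52.4)²) = 67.81 ≈ 67.81 km. ✓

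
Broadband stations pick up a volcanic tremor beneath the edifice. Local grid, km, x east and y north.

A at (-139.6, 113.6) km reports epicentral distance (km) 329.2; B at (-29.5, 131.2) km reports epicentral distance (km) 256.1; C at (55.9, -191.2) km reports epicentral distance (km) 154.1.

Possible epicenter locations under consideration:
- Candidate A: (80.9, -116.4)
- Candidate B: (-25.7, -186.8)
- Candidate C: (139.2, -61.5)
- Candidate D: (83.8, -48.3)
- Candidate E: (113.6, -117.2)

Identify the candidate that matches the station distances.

Candidate C

For each candidate, compare |candidate − station| to the reported distance:
Candidate A: residuals A 10.6, B 15.0, C 75.2 → max 75.2 km
Candidate B: residuals A 7.9, B 61.9, C 72.4 → max 72.4 km
Candidate C: residuals A 0.0, B 0.0, C 0.0 → max 0.0 km
Candidate D: residuals A 53.3, B 43.8, C 8.5 → max 53.3 km
Candidate E: residuals A 13.4, B 30.6, C 60.3 → max 60.3 km
Only Candidate C has all residuals ≈ 0.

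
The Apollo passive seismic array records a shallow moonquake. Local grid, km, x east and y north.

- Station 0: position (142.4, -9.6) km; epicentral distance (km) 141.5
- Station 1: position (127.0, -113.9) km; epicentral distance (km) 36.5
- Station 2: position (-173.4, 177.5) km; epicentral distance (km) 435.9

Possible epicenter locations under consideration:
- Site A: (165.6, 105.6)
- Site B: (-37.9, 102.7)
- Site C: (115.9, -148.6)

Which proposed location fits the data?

For each candidate, compare |candidate − station| to the reported distance:
Site A: residuals Station 0 24.0, Station 1 186.4, Station 2 89.4 → max 186.4 km
Site B: residuals Station 0 70.9, Station 1 235.7, Station 2 281.1 → max 281.1 km
Site C: residuals Station 0 0.0, Station 1 0.1, Station 2 0.0 → max 0.1 km
Only Site C has all residuals ≈ 0.

Site C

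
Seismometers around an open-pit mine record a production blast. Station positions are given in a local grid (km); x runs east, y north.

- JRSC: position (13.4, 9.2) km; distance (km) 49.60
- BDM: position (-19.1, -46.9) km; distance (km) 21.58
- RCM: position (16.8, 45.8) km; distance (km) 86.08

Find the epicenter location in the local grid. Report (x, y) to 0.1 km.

Circle about each station: (x − 13.4)² + (y − 9.2)² = 49.60²; (x + 19.1)² + (y + 46.9)² = 21.58²; (x − 16.8)² + (y − 45.8)² = 86.08².
Subtracting the JRSC equation from the BDM and RCM equations removes the quadratic terms:
-65.0 x − 112.2 y = 4294.68
6.8 x + 73.2 y = -2833.93
Solving the 2×2 system: x ≈ 0.9, y ≈ -38.8 km.

0.9 km east, -38.8 km north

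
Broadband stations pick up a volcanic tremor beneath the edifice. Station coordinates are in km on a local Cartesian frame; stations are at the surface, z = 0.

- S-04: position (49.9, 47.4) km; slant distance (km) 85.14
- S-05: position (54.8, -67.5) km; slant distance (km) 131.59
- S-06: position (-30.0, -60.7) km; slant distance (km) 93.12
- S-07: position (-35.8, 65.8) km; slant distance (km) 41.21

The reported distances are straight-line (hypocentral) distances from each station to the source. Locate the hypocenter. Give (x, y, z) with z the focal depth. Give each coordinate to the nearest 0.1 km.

Each station gives a sphere (x−x_i)² + (y−y_i)² + z² = d_i² (stations at z=0).
Subtracting the S-04 sphere from S-05 and S-06: z² cancels, leaving linear equations in x and y:
9.8 x − 229.8 y = -7244.59
-159.8 x − 216.2 y = -1574.79
Solving: x ≈ -31.008, y ≈ 30.203 km (keep extra digits for the depth step; rounded: -31.0, 30.2).
Then from the S-04 sphere: z² = 85.14² − (x − 49.9)² − (y − 47.4)² with x = -31.008, y = 30.203, so z ≈ 20.174 ≈ 20.2 km.

(-31.0, 30.2, 20.2)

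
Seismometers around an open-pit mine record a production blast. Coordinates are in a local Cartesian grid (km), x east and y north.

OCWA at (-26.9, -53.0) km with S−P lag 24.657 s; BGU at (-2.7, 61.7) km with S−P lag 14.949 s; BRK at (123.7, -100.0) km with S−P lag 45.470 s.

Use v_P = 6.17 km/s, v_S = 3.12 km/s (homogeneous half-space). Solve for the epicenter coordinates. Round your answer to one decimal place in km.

Distance from S−P lag: d = Δt · v_P v_S / (v_P − v_S) = Δt · (6.17·3.12)/(6.17−3.12) ≈ 6.3116·Δt.
So d_OCWA = 155.63, d_BGU = 94.35, d_BRK = 286.99 km.
Circle about each station: (x + 26.9)² + (y + 53.0)² = 155.63²; (x + 2.7)² + (y − 61.7)² = 94.35²; (x − 123.7)² + (y + 100.0)² = 286.99².
Subtracting pairs of circle equations eliminates x²+y² and gives linear equations (the radical axes):
48.4 x + 229.4 y = 15600.34
301.2 x − 94.0 y = -36373.48
Solving the 2×2 system: x ≈ -93.4, y ≈ 87.7 km.

-93.4 km east, 87.7 km north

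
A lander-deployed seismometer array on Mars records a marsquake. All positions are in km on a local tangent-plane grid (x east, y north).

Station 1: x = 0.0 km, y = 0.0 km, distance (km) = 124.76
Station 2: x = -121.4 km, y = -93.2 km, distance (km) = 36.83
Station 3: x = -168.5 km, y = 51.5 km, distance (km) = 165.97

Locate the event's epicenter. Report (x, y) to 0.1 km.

(-84.6, -91.7)

Circle about each station: x² + y² = 124.76²; (x + 121.4)² + (y + 93.2)² = 36.83²; (x + 168.5)² + (y − 51.5)² = 165.97².
Subtracting the Station 1 equation from the Station 2 and Station 3 equations removes the quadratic terms:
-242.8 x − 186.4 y = 37632.81
-337.0 x + 103.0 y = 19063.52
Solving the 2×2 system: x ≈ -84.6, y ≈ -91.7 km.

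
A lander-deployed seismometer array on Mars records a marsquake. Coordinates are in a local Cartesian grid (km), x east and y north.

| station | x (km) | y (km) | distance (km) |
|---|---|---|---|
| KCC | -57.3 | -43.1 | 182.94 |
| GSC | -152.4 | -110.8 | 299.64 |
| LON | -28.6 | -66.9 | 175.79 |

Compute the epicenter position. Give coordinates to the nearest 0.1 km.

Circle about each station: (x + 57.3)² + (y + 43.1)² = 182.94²; (x + 152.4)² + (y + 110.8)² = 299.64²; (x + 28.6)² + (y + 66.9)² = 175.79².
Subtracting the KCC equation from the GSC and LON equations removes the quadratic terms:
-190.2 x − 135.4 y = -25955.59
57.4 x − 47.6 y = 2717.59
Solving the 2×2 system: x ≈ 95.3, y ≈ 57.8 km.

(95.3, 57.8)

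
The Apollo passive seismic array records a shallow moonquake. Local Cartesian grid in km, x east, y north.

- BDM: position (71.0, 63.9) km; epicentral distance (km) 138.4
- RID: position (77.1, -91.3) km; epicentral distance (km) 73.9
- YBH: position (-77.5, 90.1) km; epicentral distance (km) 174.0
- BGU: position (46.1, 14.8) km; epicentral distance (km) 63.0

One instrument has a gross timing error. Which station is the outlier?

BGU

Solve using three stations at a time. Using BDM, RID, YBH (subtract circle equations pairwise → linear system) gives (x, y) ≈ (10.0, -60.3).
Distances from that point to each station vs reported:
  BDM: calculated 138.4 vs reported 138.4 → residual 0.0 km
  RID: calculated 73.9 vs reported 73.9 → residual 0.0 km
  YBH: calculated 174.0 vs reported 174.0 → residual 0.0 km
  BGU: calculated 83.4 vs reported 63.0 → residual 20.4 km
BDM, RID, YBH are mutually consistent (residuals ≈ 0); BGU is off by 20.4 km.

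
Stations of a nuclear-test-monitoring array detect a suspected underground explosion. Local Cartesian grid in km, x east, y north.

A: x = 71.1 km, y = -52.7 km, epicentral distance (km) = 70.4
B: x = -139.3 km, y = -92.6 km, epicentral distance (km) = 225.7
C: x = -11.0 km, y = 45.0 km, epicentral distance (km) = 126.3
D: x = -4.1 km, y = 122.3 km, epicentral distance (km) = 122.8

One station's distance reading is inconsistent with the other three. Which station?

C

Solve using three stations at a time. Using A, B, D (subtract circle equations pairwise → linear system) gives (x, y) ≈ (58.3, 16.5).
Distances from that point to each station vs reported:
  A: calculated 70.4 vs reported 70.4 → residual 0.0 km
  B: calculated 225.7 vs reported 225.7 → residual 0.0 km
  C: calculated 74.9 vs reported 126.3 → residual 51.4 km
  D: calculated 122.8 vs reported 122.8 → residual 0.0 km
A, B, D are mutually consistent (residuals ≈ 0); C is off by 51.4 km.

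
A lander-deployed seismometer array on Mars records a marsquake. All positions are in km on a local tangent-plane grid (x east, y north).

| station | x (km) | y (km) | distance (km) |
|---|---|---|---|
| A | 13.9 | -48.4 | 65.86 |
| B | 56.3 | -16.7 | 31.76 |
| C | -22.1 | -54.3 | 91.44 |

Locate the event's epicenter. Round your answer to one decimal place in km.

x ≈ 41.5 km, y ≈ 11.4 km

Circle about each station: (x − 13.9)² + (y + 48.4)² = 65.86²; (x − 56.3)² + (y + 16.7)² = 31.76²; (x + 22.1)² + (y + 54.3)² = 91.44².
Subtracting the A equation from the B and C equations removes the quadratic terms:
84.8 x + 63.4 y = 4241.65
-72.0 x − 11.8 y = -3122.60
Solving the 2×2 system: x ≈ 41.5, y ≈ 11.4 km.
Check against A (with the unrounded x, y): √((x − 13.9)²+(y + 48.4)²) = 65.86 ≈ 65.86 km. ✓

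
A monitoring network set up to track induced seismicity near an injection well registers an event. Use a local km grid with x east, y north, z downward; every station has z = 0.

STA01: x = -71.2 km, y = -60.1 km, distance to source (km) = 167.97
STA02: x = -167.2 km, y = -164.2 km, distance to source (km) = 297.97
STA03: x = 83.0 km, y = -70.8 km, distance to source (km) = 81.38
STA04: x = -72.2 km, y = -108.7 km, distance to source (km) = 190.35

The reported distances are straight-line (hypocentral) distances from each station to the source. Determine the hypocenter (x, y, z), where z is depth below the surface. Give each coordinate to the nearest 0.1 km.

Each station gives a sphere (x−x_i)² + (y−y_i)² + z² = d_i² (stations at z=0).
Subtracting the STA01 sphere from STA02 and STA03: z² cancels, leaving linear equations in x and y:
-192.0 x − 208.2 y = -14336.17
308.4 x − 21.4 y = 24811.41
Solving: x ≈ 80.104, y ≈ -5.014 km (keep extra digits for the depth step; rounded: 80.1, -5.0).
Then from the STA01 sphere: z² = 167.97² − (x + 71.2)² − (y + 60.1)² with x = 80.104, y = -5.014, so z ≈ 47.818 ≈ 47.8 km.

x ≈ 80.1 km, y ≈ -5.0 km, depth ≈ 47.8 km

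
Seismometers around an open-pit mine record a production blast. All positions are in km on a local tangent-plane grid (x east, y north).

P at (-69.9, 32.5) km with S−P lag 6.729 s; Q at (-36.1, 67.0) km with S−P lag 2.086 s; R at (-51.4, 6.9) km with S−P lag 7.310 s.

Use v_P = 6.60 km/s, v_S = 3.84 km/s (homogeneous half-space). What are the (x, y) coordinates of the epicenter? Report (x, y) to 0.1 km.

Distance from S−P lag: d = Δt · v_P v_S / (v_P − v_S) = Δt · (6.60·3.84)/(6.60−3.84) ≈ 9.1826·Δt.
So d_P = 61.79, d_Q = 19.15, d_R = 67.12 km.
Circle about each station: (x + 69.9)² + (y − 32.5)² = 61.79²; (x + 36.1)² + (y − 67.0)² = 19.15²; (x + 51.4)² + (y − 6.9)² = 67.12².
Subtracting the P equation from the Q and R equations removes the quadratic terms:
67.6 x + 69.0 y = 3301.23
37.0 x − 51.2 y = -3939.78
Solving the 2×2 system: x ≈ -17.1, y ≈ 64.6 km.

x ≈ -17.1 km, y ≈ 64.6 km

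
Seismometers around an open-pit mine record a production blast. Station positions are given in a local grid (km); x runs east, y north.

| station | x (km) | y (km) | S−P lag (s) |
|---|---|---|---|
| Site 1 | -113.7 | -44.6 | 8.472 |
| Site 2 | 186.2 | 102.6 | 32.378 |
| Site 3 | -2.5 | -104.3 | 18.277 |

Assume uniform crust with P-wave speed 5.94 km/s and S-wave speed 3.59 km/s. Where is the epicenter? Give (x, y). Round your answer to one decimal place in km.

(-98.7, 30.8)

Distance from S−P lag: d = Δt · v_P v_S / (v_P − v_S) = Δt · (5.94·3.59)/(5.94−3.59) ≈ 9.0743·Δt.
So d_Site 1 = 76.88, d_Site 2 = 293.81, d_Site 3 = 165.85 km.
Circle about each station: (x + 113.7)² + (y + 44.6)² = 76.88²; (x − 186.2)² + (y − 102.6)² = 293.81²; (x + 2.5)² + (y + 104.3)² = 165.85².
Subtracting the Site 1 equation from the Site 2 and Site 3 equations removes the quadratic terms:
599.8 x + 294.4 y = -50133.43
222.4 x − 119.4 y = -25627.80
Solving the 2×2 system: x ≈ -98.7, y ≈ 30.8 km.
Check against Site 1 (with the unrounded x, y): √((x + 113.7)²+(y + 44.6)²) = 76.87 ≈ 76.88 km. ✓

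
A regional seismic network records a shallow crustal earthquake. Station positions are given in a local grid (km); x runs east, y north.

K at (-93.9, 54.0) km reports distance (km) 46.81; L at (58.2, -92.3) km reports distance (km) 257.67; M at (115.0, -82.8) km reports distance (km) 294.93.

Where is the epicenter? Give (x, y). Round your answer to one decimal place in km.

Circle about each station: (x + 93.9)² + (y − 54.0)² = 46.81²; (x − 58.2)² + (y + 92.3)² = 257.67²; (x − 115.0)² + (y + 82.8)² = 294.93².
Subtracting pairs of circle equations eliminates x²+y² and gives linear equations (the radical axes):
304.2 x − 292.6 y = -64029.33
417.8 x − 273.6 y = -76444.90
Solving the 2×2 system: x ≈ -124.3, y ≈ 89.6 km.

-124.3 km east, 89.6 km north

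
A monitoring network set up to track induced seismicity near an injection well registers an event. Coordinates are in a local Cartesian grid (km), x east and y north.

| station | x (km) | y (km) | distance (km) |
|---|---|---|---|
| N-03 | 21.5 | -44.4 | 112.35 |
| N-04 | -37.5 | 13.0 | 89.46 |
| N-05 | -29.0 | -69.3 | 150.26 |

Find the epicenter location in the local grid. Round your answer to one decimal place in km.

33.6 km east, 67.3 km north

Circle about each station: (x − 21.5)² + (y + 44.4)² = 112.35²; (x + 37.5)² + (y − 13.0)² = 89.46²; (x + 29.0)² + (y + 69.3)² = 150.26².
Subtracting the N-03 equation from the N-04 and N-05 equations removes the quadratic terms:
-118.0 x + 114.8 y = 3761.07
-101.0 x − 49.8 y = -6745.67
Solving the 2×2 system: x ≈ 33.6, y ≈ 67.3 km.
Check against N-03 (with the unrounded x, y): √((x − 21.5)²+(y + 44.4)²) = 112.36 ≈ 112.35 km. ✓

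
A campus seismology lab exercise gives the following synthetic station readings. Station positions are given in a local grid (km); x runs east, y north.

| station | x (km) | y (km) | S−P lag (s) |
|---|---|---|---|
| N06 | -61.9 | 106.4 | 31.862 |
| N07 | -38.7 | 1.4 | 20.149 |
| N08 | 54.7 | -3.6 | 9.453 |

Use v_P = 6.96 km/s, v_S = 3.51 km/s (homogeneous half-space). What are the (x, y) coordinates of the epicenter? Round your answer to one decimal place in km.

x ≈ 89.8 km, y ≈ -60.6 km

Distance from S−P lag: d = Δt · v_P v_S / (v_P − v_S) = Δt · (6.96·3.51)/(6.96−3.51) ≈ 7.0810·Δt.
So d_N06 = 225.62, d_N07 = 142.68, d_N08 = 66.94 km.
Circle about each station: (x + 61.9)² + (y − 106.4)² = 225.62²; (x + 38.7)² + (y − 1.4)² = 142.68²; (x − 54.7)² + (y + 3.6)² = 66.94².
Subtracting pairs of circle equations eliminates x²+y² and gives linear equations (the radical axes):
46.4 x − 210.0 y = 16893.88
233.2 x − 220.0 y = 34275.90
Solving the 2×2 system: x ≈ 89.8, y ≈ -60.6 km.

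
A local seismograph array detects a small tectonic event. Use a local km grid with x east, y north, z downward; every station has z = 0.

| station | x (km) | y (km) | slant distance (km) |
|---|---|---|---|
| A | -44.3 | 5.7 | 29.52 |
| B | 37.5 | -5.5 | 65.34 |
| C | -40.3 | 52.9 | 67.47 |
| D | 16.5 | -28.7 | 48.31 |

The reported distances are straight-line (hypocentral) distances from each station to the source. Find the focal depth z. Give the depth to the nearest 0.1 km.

Each station gives a sphere (x−x_i)² + (y−y_i)² + z² = d_i² (stations at z=0).
Subtracting the A sphere from B and C: z² cancels, leaving linear equations in x and y:
163.6 x − 22.4 y = -3956.37
8.0 x + 94.4 y = -1253.25
Solving: x ≈ -25.703, y ≈ -11.098 km (keep extra digits for the depth step; rounded: -25.7, -11.1).
Then from the A sphere: z² = 29.52² − (x + 44.3)² − (y − 5.7)² with x = -25.703, y = -11.098, so z ≈ 15.602 ≈ 15.6 km.
Check against D (with the unrounded solution): distance 48.31 ≈ 48.31 km. ✓

15.6 km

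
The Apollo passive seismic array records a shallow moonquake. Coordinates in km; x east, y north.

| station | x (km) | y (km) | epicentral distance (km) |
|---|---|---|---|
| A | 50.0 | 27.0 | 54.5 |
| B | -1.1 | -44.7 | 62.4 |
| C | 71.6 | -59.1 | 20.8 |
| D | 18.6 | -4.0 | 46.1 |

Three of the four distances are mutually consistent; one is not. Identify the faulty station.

C

Solve using three stations at a time. Using A, B, D (subtract circle equations pairwise → linear system) gives (x, y) ≈ (58.6, -26.8).
Distances from that point to each station vs reported:
  A: calculated 54.4 vs reported 54.5 → residual 0.1 km
  B: calculated 62.4 vs reported 62.4 → residual 0.0 km
  C: calculated 34.8 vs reported 20.8 → residual 14.0 km
  D: calculated 46.0 vs reported 46.1 → residual 0.1 km
A, B, D are mutually consistent (residuals ≈ 0); C is off by 14.0 km.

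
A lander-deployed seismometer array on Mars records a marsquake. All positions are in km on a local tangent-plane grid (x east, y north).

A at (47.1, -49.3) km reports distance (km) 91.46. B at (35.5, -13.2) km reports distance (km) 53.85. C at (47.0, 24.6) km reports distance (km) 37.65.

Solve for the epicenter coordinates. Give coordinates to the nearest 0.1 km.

10.7 km east, 34.6 km north

Circle about each station: (x − 47.1)² + (y + 49.3)² = 91.46²; (x − 35.5)² + (y + 13.2)² = 53.85²; (x − 47.0)² + (y − 24.6)² = 37.65².
Subtracting the A equation from the B and C equations removes the quadratic terms:
-23.2 x + 72.2 y = 2250.70
-0.2 x + 147.8 y = 5112.67
Solving the 2×2 system: x ≈ 10.7, y ≈ 34.6 km.
Check against A (with the unrounded x, y): √((x − 47.1)²+(y + 49.3)²) = 91.47 ≈ 91.46 km. ✓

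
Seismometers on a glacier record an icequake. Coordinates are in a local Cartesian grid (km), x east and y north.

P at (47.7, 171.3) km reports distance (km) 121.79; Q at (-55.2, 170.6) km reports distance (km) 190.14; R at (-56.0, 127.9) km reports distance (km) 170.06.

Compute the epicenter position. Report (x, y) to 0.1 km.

x ≈ 100.6 km, y ≈ 61.6 km

Circle about each station: (x − 47.7)² + (y − 171.3)² = 121.79²; (x + 55.2)² + (y − 170.6)² = 190.14²; (x + 56.0)² + (y − 127.9)² = 170.06².
Subtracting pairs of circle equations eliminates x²+y² and gives linear equations (the radical axes):
-205.8 x − 1.4 y = -20788.00
-207.4 x − 86.8 y = -26212.17
Solving the 2×2 system: x ≈ 100.6, y ≈ 61.6 km.
Check against P (with the unrounded x, y): √((x − 47.7)²+(y − 171.3)²) = 121.76 ≈ 121.79 km. ✓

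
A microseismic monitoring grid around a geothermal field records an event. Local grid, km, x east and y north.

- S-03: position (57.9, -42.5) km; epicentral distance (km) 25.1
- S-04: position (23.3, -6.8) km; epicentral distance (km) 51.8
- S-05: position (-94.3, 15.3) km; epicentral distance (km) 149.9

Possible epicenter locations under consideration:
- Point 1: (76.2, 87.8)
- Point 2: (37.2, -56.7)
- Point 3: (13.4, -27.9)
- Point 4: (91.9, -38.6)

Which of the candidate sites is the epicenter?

For each candidate, compare |candidate − station| to the reported distance:
Point 1: residuals S-03 106.5, S-04 56.6, S-05 35.4 → max 106.5 km
Point 2: residuals S-03 0.0, S-04 0.0, S-05 0.0 → max 0.0 km
Point 3: residuals S-03 21.7, S-04 28.5, S-05 33.9 → max 33.9 km
Point 4: residuals S-03 9.1, S-04 23.8, S-05 43.9 → max 43.9 km
Only Point 2 has all residuals ≈ 0.

Point 2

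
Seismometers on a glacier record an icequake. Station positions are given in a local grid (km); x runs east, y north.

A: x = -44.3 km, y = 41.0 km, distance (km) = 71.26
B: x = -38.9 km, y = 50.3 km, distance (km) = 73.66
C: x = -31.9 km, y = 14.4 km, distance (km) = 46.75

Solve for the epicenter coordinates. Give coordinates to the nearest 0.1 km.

x ≈ 11.2 km, y ≈ -3.7 km

Circle about each station: (x + 44.3)² + (y − 41.0)² = 71.26²; (x + 38.9)² + (y − 50.3)² = 73.66²; (x + 31.9)² + (y − 14.4)² = 46.75².
Subtracting pairs of circle equations eliminates x²+y² and gives linear equations (the radical axes):
10.8 x + 18.6 y = 52.00
24.8 x − 53.2 y = 473.91
Solving the 2×2 system: x ≈ 11.2, y ≈ -3.7 km.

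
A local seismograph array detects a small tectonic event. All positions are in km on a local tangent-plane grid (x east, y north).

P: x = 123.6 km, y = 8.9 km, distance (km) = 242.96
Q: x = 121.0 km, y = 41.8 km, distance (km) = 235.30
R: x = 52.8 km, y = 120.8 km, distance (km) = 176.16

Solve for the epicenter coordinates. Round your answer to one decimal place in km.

Circle about each station: (x − 123.6)² + (y − 8.9)² = 242.96²; (x − 121.0)² + (y − 41.8)² = 235.30²; (x − 52.8)² + (y − 120.8)² = 176.16².
Subtracting the P equation from the Q and R equations removes the quadratic terms:
-5.2 x + 65.8 y = 4695.54
-141.6 x + 223.8 y = 30021.53
Solving the 2×2 system: x ≈ -113.4, y ≈ 62.4 km.
Check against P (with the unrounded x, y): √((x − 123.6)²+(y − 8.9)²) = 242.96 ≈ 242.96 km. ✓

x ≈ -113.4 km, y ≈ 62.4 km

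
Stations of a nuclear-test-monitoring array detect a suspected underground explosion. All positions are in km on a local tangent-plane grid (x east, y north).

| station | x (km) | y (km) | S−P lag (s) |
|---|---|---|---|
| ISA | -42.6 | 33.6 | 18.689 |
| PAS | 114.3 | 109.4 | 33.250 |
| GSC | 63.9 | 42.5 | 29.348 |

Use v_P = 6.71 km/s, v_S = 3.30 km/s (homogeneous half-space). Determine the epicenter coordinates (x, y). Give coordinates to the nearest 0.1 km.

(-99.3, 140.9)

Distance from S−P lag: d = Δt · v_P v_S / (v_P − v_S) = Δt · (6.71·3.30)/(6.71−3.30) ≈ 6.4935·Δt.
So d_ISA = 121.36, d_PAS = 215.91, d_GSC = 190.57 km.
Circle about each station: (x + 42.6)² + (y − 33.6)² = 121.36²; (x − 114.3)² + (y − 109.4)² = 215.91²; (x − 63.9)² + (y − 42.5)² = 190.57².
Subtracting the ISA equation from the PAS and GSC equations removes the quadratic terms:
313.8 x + 151.6 y = -9799.75
213.0 x + 17.8 y = -18642.94
Solving the 2×2 system: x ≈ -99.3, y ≈ 140.9 km.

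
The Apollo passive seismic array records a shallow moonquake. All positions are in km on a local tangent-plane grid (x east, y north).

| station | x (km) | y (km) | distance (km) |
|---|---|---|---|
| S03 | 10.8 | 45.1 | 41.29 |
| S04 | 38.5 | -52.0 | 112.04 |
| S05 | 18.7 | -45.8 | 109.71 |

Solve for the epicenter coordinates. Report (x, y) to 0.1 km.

49.5 km east, 59.5 km north

Circle about each station: (x − 10.8)² + (y − 45.1)² = 41.29²; (x − 38.5)² + (y + 52.0)² = 112.04²; (x − 18.7)² + (y + 45.8)² = 109.71².
Subtracting pairs of circle equations eliminates x²+y² and gives linear equations (the radical axes):
55.4 x − 194.2 y = -8812.50
15.8 x − 181.8 y = -10034.74
Solving the 2×2 system: x ≈ 49.5, y ≈ 59.5 km.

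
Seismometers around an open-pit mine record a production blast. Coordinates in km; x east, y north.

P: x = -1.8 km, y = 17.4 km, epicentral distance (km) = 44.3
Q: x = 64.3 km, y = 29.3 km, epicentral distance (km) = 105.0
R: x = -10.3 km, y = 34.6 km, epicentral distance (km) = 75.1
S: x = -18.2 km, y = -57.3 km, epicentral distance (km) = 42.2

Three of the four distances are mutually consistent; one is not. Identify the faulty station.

R

Solve using three stations at a time. Using P, Q, S (subtract circle equations pairwise → linear system) gives (x, y) ≈ (-30.1, -16.8).
Distances from that point to each station vs reported:
  P: calculated 44.3 vs reported 44.3 → residual 0.0 km
  Q: calculated 105.0 vs reported 105.0 → residual 0.0 km
  R: calculated 55.0 vs reported 75.1 → residual 20.1 km
  S: calculated 42.2 vs reported 42.2 → residual 0.0 km
P, Q, S are mutually consistent (residuals ≈ 0); R is off by 20.1 km.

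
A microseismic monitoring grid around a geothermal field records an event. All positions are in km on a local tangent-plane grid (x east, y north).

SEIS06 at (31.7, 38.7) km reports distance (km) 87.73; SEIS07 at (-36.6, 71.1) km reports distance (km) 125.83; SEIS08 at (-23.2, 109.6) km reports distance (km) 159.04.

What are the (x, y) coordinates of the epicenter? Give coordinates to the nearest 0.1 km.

Circle about each station: (x − 31.7)² + (y − 38.7)² = 87.73²; (x + 36.6)² + (y − 71.1)² = 125.83²; (x + 23.2)² + (y − 109.6)² = 159.04².
Subtracting the SEIS06 equation from the SEIS07 and SEIS08 equations removes the quadratic terms:
-136.6 x + 64.8 y = -4244.45
-109.8 x + 141.8 y = -7549.35
Solving the 2×2 system: x ≈ 9.2, y ≈ -46.1 km.
Check against SEIS06 (with the unrounded x, y): √((x − 31.7)²+(y − 38.7)²) = 87.76 ≈ 87.73 km. ✓

(9.2, -46.1)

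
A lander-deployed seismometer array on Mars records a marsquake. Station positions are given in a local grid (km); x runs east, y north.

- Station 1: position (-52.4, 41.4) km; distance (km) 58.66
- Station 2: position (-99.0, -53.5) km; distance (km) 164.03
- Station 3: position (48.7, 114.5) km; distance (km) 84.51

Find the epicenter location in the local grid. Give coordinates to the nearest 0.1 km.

Circle about each station: (x + 52.4)² + (y − 41.4)² = 58.66²; (x + 99.0)² + (y + 53.5)² = 164.03²; (x − 48.7)² + (y − 114.5)² = 84.51².
Subtracting pairs of circle equations eliminates x²+y² and gives linear equations (the radical axes):
-93.2 x − 189.8 y = -15261.32
202.2 x + 146.2 y = 7321.28
Solving the 2×2 system: x ≈ -34.0, y ≈ 97.1 km.

-34.0 km east, 97.1 km north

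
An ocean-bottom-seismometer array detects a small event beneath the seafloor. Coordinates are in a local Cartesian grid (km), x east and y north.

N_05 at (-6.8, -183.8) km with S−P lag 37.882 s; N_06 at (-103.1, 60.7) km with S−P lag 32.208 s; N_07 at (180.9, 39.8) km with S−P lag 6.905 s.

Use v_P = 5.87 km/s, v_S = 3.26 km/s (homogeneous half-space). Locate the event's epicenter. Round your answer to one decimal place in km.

Distance from S−P lag: d = Δt · v_P v_S / (v_P − v_S) = Δt · (5.87·3.26)/(5.87−3.26) ≈ 7.3319·Δt.
So d_N_05 = 277.75, d_N_06 = 236.15, d_N_07 = 50.63 km.
Circle about each station: (x + 6.8)² + (y + 183.8)² = 277.75²; (x + 103.1)² + (y − 60.7)² = 236.15²; (x − 180.9)² + (y − 39.8)² = 50.63².
Subtracting the N_05 equation from the N_06 and N_07 equations removes the quadratic terms:
-192.6 x + 489.0 y = 1863.66
375.4 x + 447.2 y = 75061.84
Solving the 2×2 system: x ≈ 133.0, y ≈ 56.2 km.

(133.0, 56.2)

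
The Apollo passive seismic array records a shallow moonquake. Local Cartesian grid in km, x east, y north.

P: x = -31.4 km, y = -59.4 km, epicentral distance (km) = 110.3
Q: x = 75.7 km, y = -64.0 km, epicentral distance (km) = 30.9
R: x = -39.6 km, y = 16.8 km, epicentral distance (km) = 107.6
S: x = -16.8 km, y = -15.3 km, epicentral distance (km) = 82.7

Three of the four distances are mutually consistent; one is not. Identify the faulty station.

Solve using three stations at a time. Using P, R, S (subtract circle equations pairwise → linear system) gives (x, y) ≈ (65.4, -6.6).
Distances from that point to each station vs reported:
  P: calculated 110.3 vs reported 110.3 → residual 0.0 km
  Q: calculated 58.3 vs reported 30.9 → residual 27.4 km
  R: calculated 107.6 vs reported 107.6 → residual 0.0 km
  S: calculated 82.7 vs reported 82.7 → residual 0.0 km
P, R, S are mutually consistent (residuals ≈ 0); Q is off by 27.4 km.

Q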